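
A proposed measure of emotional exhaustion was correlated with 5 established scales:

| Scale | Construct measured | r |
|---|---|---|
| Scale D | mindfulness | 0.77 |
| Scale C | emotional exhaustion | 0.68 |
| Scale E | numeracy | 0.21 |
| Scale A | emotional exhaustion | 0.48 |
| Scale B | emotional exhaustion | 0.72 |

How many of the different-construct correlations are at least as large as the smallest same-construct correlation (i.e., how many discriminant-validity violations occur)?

Convergent (same construct = emotional exhaustion): Scale C, Scale A, Scale B.
Smallest convergent = 0.48. Discriminant values: 0.77, 0.21; count ≥ 0.48 → 1.

1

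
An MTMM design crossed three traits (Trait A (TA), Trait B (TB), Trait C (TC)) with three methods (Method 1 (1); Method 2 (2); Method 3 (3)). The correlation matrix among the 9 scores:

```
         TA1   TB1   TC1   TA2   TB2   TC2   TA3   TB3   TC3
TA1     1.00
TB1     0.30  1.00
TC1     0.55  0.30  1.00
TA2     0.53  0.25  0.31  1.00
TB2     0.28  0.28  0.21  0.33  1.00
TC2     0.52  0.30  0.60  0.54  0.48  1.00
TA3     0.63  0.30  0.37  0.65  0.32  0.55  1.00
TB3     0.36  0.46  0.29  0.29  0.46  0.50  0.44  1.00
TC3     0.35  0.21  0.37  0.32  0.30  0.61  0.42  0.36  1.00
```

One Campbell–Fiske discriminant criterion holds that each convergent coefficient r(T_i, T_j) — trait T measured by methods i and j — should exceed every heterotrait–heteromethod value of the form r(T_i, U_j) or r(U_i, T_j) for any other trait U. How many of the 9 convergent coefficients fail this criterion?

3

Each convergent coefficient versus the relevant comparison correlations:
TA (methods 1·2): 0.53 vs {0.28, 0.25, 0.52, 0.31} → pass.
TA (methods 1·3): 0.63 vs {0.36, 0.30, 0.35, 0.37} → pass.
TA (methods 2·3): 0.65 vs {0.29, 0.32, 0.32, 0.55} → pass.
TB (methods 1·2): 0.28 vs {0.25, 0.28, 0.30, 0.21} → fail.
TB (methods 1·3): 0.46 vs {0.30, 0.36, 0.21, 0.29} → pass.
TB (methods 2·3): 0.46 vs {0.32, 0.29, 0.30, 0.50} → fail.
TC (methods 1·2): 0.60 vs {0.31, 0.52, 0.21, 0.30} → pass.
TC (methods 1·3): 0.37 vs {0.37, 0.35, 0.29, 0.21} → fail.
TC (methods 2·3): 0.61 vs {0.55, 0.32, 0.50, 0.30} → pass.
3 of 9 fail.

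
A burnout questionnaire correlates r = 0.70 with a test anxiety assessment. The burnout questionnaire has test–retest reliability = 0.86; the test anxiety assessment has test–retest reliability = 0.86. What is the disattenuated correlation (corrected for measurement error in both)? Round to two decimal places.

r_true = r_obs / √(r_xx · r_yy) = 0.70 / √(0.86 × 0.86) = 0.70 / √0.7396 = 0.70 / 0.8600 ≈ 0.81.

0.81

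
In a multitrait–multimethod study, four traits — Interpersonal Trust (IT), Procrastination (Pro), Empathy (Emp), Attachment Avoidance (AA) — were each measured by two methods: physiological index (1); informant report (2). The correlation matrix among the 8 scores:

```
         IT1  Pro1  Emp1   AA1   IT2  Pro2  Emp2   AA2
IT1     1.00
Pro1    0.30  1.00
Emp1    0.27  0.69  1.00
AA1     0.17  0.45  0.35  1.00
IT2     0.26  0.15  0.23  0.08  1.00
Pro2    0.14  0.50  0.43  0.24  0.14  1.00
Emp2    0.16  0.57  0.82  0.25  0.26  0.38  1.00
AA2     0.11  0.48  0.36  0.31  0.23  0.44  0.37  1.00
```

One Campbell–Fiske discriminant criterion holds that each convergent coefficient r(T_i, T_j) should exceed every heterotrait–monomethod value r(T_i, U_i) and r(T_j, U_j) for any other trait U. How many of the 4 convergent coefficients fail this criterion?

Each convergent coefficient versus the relevant comparison correlations:
IT (methods 1·2): 0.26 vs {0.30, 0.14, 0.27, 0.26, 0.17, 0.23} → fail.
Pro (methods 1·2): 0.50 vs {0.30, 0.14, 0.69, 0.38, 0.45, 0.44} → fail.
Emp (methods 1·2): 0.82 vs {0.27, 0.26, 0.69, 0.38, 0.35, 0.37} → pass.
AA (methods 1·2): 0.31 vs {0.17, 0.23, 0.45, 0.44, 0.35, 0.37} → fail.
3 of 4 fail.

3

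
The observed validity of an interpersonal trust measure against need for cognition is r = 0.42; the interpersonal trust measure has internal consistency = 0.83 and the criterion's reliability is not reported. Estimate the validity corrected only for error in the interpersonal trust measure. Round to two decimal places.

Single correction: r_c = r_obs / √r_xx = 0.42 / √0.83 = 0.42 / 0.9110 ≈ 0.46.

0.46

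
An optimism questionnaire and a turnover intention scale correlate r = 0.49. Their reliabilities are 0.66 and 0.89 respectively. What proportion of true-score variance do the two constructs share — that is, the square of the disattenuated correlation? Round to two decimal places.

0.41

Disattenuated r = 0.49 / √(0.66 × 0.89) = 0.49 / 0.7664 = 0.6394.
Shared true-score variance = 0.6394² = 0.4088 ≈ 0.41.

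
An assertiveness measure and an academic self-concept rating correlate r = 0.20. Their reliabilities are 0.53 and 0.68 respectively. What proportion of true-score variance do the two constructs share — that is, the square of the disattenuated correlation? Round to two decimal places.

0.11

Disattenuated r = 0.20 / √(0.53 × 0.68) = 0.20 / 0.6003 = 0.3332.
Shared true-score variance = 0.3332² = 0.1110 ≈ 0.11.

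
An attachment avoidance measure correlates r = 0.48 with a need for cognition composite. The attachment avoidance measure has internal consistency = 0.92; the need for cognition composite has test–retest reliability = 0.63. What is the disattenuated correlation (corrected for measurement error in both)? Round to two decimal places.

0.63

r_true = r_obs / √(r_xx · r_yy) = 0.48 / √(0.92 × 0.63) = 0.48 / √0.5796 = 0.48 / 0.7613 ≈ 0.63.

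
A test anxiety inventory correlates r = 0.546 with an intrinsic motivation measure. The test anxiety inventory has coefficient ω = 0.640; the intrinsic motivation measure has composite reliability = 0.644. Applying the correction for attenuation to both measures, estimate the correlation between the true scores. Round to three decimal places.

0.850

r_true = r_obs / √(r_xx · r_yy) = 0.546 / √(0.640 × 0.644) = 0.546 / √0.412160 = 0.546 / 0.6420 ≈ 0.850.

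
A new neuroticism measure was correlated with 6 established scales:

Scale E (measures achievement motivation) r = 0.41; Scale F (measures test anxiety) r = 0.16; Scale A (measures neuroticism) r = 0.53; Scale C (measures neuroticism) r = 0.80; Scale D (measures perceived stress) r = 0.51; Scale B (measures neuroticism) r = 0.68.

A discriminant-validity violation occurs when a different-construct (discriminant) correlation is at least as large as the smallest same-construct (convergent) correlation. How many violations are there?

Convergent (same construct = neuroticism): Scale A, Scale C, Scale B.
Smallest convergent = 0.53. Discriminant values: 0.41, 0.16, 0.51; count ≥ 0.53 → 0.

0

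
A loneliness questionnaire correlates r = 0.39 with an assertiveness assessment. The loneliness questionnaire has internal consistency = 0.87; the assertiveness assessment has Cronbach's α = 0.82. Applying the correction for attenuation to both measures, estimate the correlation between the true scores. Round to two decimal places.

0.46

r_true = r_obs / √(r_xx · r_yy) = 0.39 / √(0.87 × 0.82) = 0.39 / √0.7134 = 0.39 / 0.8446 ≈ 0.46.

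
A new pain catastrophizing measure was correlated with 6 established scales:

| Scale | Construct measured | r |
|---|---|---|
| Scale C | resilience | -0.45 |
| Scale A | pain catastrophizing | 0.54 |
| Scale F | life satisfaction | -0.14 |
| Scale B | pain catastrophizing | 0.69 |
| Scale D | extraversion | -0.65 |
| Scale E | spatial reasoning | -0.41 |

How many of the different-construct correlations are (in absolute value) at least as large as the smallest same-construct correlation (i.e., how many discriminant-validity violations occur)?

1

Convergent (same construct = pain catastrophizing): Scale A, Scale B.
Smallest convergent = 0.54. Discriminant |r|: 0.45, 0.14, 0.65, 0.41; count ≥ 0.54 → 1.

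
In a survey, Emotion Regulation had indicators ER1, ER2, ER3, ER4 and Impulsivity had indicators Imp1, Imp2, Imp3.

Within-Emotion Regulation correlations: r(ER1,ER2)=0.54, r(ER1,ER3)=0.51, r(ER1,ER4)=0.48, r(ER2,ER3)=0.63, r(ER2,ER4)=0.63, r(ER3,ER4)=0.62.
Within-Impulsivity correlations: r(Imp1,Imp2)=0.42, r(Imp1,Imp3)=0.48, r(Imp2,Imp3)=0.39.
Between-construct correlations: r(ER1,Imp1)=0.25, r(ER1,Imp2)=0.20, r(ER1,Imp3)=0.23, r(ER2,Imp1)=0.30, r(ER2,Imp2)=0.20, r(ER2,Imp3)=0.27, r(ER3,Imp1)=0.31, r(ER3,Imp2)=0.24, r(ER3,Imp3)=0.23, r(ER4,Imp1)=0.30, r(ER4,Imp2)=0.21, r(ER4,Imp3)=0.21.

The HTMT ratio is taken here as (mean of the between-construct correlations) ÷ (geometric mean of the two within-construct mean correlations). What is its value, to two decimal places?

0.50

Between-construct mean = 2.95/12 = 0.2458.
Mean within-ER = 3.41/6 = 0.5683; mean within-Imp = 1.29/3 = 0.4300.
Geometric mean = √(0.5683 × 0.4300) = 0.4943.
HTMT = 0.2458 / 0.4943 = 0.50.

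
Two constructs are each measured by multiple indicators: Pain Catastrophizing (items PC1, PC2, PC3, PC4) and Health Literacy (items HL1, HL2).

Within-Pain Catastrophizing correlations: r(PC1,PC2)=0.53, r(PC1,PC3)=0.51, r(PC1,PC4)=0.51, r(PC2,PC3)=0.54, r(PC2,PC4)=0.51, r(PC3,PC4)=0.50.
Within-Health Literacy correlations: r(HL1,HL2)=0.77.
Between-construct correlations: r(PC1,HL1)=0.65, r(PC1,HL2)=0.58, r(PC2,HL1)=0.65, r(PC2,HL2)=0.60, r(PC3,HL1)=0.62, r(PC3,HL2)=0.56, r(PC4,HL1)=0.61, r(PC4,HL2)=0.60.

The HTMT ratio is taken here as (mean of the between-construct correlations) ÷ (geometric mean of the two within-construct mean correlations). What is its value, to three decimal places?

0.965

Mean heterotrait r = 4.87/8 = 0.6088.
Mean within-PC = 3.10/6 = 0.5167; mean within-HL = 0.77/1 = 0.7700.
Geometric mean = √(0.5167 × 0.7700) = 0.6308.
HTMT = 0.6088 / 0.6308 = 0.965.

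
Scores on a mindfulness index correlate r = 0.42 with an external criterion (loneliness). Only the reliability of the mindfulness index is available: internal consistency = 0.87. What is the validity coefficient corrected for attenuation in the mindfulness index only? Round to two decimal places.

0.45

Single correction: r_c = r_obs / √r_xx = 0.42 / √0.87 = 0.42 / 0.9327 ≈ 0.45.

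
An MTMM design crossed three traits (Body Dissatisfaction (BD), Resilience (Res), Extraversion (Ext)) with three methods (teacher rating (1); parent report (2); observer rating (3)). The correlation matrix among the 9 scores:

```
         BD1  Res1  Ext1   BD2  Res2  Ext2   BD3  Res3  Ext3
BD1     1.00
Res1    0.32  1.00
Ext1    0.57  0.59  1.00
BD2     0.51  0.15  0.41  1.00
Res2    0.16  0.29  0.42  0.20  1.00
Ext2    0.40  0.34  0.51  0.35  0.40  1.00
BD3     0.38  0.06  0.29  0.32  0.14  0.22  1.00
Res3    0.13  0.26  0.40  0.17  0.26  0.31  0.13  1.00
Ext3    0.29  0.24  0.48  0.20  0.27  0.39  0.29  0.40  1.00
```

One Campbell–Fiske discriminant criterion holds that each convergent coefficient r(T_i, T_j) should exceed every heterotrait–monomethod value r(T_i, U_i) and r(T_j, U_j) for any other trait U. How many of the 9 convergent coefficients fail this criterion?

Checking each validity diagonal entry against its comparison values:
BD (methods 1·2): 0.51 vs {0.32, 0.20, 0.57, 0.35} → fail.
BD (methods 1·3): 0.38 vs {0.32, 0.13, 0.57, 0.29} → fail.
BD (methods 2·3): 0.32 vs {0.20, 0.13, 0.35, 0.29} → fail.
Res (methods 1·2): 0.29 vs {0.32, 0.20, 0.59, 0.40} → fail.
Res (methods 1·3): 0.26 vs {0.32, 0.13, 0.59, 0.40} → fail.
Res (methods 2·3): 0.26 vs {0.20, 0.13, 0.40, 0.40} → fail.
Ext (methods 1·2): 0.51 vs {0.57, 0.35, 0.59, 0.40} → fail.
Ext (methods 1·3): 0.48 vs {0.57, 0.29, 0.59, 0.40} → fail.
Ext (methods 2·3): 0.39 vs {0.35, 0.29, 0.40, 0.40} → fail.
9 of 9 fail.

9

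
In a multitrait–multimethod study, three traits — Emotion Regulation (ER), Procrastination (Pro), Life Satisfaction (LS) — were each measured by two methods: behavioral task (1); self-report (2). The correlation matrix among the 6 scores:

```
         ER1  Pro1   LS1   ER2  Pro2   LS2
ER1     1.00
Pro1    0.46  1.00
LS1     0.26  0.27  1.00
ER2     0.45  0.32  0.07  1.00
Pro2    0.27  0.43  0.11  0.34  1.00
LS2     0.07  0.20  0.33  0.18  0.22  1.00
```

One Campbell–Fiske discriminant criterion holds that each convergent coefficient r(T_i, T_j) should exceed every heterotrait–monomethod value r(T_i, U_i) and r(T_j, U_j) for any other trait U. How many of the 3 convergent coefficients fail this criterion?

Each convergent coefficient versus the relevant comparison correlations:
ER (methods 1·2): 0.45 vs {0.46, 0.34, 0.26, 0.18} → fail.
Pro (methods 1·2): 0.43 vs {0.46, 0.34, 0.27, 0.22} → fail.
LS (methods 1·2): 0.33 vs {0.26, 0.18, 0.27, 0.22} → pass.
2 of 3 fail.

2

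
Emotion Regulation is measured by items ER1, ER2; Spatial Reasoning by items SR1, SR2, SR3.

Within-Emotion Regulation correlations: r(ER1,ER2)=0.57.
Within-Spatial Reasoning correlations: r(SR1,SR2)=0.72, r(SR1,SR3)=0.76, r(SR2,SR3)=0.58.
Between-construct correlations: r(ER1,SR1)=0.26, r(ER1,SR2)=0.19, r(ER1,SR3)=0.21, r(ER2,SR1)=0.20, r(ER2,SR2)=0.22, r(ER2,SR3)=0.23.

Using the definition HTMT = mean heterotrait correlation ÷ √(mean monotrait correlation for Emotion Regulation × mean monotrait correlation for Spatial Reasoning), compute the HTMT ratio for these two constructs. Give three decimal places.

Between-construct mean = 1.31/6 = 0.2183.
Mean within-ER = 0.57/1 = 0.5700; mean within-SR = 2.06/3 = 0.6867.
Geometric mean = √(0.5700 × 0.6867) = 0.6256.
HTMT = 0.2183 / 0.6256 = 0.349.

0.349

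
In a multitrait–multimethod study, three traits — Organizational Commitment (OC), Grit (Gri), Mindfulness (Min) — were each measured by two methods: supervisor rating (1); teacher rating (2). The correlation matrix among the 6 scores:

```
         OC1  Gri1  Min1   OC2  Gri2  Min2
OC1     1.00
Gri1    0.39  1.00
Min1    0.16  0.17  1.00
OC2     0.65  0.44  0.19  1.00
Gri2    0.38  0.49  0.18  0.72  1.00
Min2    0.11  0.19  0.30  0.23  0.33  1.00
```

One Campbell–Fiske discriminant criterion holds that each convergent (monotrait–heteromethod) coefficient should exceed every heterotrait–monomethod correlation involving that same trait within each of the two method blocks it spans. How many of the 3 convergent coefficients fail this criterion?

3

Each convergent coefficient versus the relevant comparison correlations:
OC (methods 1·2): 0.65 vs {0.39, 0.72, 0.16, 0.23} → fail.
Gri (methods 1·2): 0.49 vs {0.39, 0.72, 0.17, 0.33} → fail.
Min (methods 1·2): 0.30 vs {0.16, 0.23, 0.17, 0.33} → fail.
3 of 3 fail.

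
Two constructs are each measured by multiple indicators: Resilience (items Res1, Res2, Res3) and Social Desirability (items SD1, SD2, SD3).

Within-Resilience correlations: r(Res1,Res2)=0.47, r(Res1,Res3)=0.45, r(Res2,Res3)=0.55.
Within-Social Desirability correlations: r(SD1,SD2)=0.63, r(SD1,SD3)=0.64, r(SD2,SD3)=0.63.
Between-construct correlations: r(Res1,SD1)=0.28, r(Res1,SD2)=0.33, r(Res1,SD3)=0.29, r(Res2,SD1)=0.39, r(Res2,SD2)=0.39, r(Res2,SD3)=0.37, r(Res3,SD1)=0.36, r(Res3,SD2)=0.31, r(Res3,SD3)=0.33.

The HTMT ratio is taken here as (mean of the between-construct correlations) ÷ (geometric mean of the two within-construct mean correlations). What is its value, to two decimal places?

0.61

Mean heterotrait r = 3.05/9 = 0.3389.
Mean within-Res = 1.47/3 = 0.4900; mean within-SD = 1.90/3 = 0.6333.
Geometric mean = √(0.4900 × 0.6333) = 0.5571.
HTMT = 0.3389 / 0.5571 = 0.61.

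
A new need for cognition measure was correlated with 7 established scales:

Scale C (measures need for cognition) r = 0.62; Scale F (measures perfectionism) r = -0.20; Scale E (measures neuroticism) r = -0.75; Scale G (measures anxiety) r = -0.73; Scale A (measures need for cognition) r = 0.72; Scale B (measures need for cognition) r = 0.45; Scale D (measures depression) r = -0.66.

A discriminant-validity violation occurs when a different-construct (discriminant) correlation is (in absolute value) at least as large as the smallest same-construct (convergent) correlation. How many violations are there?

3

Convergent (same construct = need for cognition): Scale C, Scale A, Scale B.
Smallest convergent = 0.45. Discriminant |r|: 0.20, 0.75, 0.73, 0.66; count ≥ 0.45 → 3.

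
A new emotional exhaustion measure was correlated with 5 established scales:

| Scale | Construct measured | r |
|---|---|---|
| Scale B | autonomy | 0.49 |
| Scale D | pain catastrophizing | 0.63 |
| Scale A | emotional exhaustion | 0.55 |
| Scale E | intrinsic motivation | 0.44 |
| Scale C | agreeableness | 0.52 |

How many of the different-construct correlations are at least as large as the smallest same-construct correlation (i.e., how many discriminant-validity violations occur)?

1

Convergent (same construct = emotional exhaustion): Scale A.
Smallest convergent = 0.55. Discriminant values: 0.49, 0.63, 0.44, 0.52; count ≥ 0.55 → 1.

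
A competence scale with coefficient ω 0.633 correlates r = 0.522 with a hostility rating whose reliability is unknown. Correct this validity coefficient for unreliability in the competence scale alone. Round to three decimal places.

0.656

Single correction: r_c = r_obs / √r_xx = 0.522 / √0.633 = 0.522 / 0.7956 ≈ 0.656.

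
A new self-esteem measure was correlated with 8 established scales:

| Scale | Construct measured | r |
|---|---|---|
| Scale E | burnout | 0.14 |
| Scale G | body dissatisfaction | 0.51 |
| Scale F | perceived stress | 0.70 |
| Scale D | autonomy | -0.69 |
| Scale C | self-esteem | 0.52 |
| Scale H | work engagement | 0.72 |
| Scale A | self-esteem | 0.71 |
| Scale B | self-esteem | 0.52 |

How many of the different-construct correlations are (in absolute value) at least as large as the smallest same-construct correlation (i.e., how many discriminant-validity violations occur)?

3

Convergent (same construct = self-esteem): Scale C, Scale A, Scale B.
Smallest convergent = 0.52. Discriminant |r|: 0.14, 0.51, 0.70, 0.69, 0.72; count ≥ 0.52 → 3.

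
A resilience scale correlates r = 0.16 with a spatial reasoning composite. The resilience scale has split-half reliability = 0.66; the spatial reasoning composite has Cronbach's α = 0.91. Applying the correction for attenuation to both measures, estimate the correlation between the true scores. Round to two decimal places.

0.21

r_true = r_obs / √(r_xx · r_yy) = 0.16 / √(0.66 × 0.91) = 0.16 / √0.6006 = 0.16 / 0.7750 ≈ 0.21.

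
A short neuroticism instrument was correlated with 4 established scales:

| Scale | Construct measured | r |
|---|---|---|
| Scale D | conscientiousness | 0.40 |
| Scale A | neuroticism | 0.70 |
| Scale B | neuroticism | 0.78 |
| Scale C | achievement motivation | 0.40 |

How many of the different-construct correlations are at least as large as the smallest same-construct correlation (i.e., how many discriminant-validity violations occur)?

Convergent (same construct = neuroticism): Scale A, Scale B.
Smallest convergent = 0.70. Discriminant values: 0.40, 0.40; count ≥ 0.70 → 0.

0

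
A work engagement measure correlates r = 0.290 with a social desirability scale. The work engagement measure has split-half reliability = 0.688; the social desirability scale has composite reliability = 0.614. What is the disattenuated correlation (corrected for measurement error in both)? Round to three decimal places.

0.446

r_true = r_obs / √(r_xx · r_yy) = 0.290 / √(0.688 × 0.614) = 0.290 / √0.422432 = 0.290 / 0.6499 ≈ 0.446.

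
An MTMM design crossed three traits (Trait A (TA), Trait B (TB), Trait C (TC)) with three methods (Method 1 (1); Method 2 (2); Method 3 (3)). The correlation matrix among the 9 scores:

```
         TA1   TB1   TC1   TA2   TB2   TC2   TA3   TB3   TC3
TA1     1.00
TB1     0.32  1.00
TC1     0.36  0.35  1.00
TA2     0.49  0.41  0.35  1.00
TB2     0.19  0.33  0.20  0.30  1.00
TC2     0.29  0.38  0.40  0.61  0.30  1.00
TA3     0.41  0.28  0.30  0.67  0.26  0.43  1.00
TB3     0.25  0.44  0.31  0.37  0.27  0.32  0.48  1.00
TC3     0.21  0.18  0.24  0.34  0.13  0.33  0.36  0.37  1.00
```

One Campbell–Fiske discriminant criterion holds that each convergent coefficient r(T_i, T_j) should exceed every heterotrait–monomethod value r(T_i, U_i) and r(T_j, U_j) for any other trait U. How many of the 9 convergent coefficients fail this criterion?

8

Convergent coefficients and their comparison sets:
TA (methods 1·2): 0.49 vs {0.32, 0.30, 0.36, 0.61} → fail.
TA (methods 1·3): 0.41 vs {0.32, 0.48, 0.36, 0.36} → fail.
TA (methods 2·3): 0.67 vs {0.30, 0.48, 0.61, 0.36} → pass.
TB (methods 1·2): 0.33 vs {0.32, 0.30, 0.35, 0.30} → fail.
TB (methods 1·3): 0.44 vs {0.32, 0.48, 0.35, 0.37} → fail.
TB (methods 2·3): 0.27 vs {0.30, 0.48, 0.30, 0.37} → fail.
TC (methods 1·2): 0.40 vs {0.36, 0.61, 0.35, 0.30} → fail.
TC (methods 1·3): 0.24 vs {0.36, 0.36, 0.35, 0.37} → fail.
TC (methods 2·3): 0.33 vs {0.61, 0.36, 0.30, 0.37} → fail.
8 of 9 fail.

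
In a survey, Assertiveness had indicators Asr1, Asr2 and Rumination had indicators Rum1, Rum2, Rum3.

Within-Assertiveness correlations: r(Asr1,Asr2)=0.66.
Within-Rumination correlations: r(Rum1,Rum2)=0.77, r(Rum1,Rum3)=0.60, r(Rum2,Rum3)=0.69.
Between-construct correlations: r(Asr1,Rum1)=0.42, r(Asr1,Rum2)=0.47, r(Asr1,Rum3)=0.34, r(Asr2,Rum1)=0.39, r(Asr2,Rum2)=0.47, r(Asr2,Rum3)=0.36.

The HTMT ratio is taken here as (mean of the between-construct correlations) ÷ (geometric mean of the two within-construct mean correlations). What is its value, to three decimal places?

Mean heterotrait r = 2.45/6 = 0.4083.
Mean within-Asr = 0.66/1 = 0.6600; mean within-Rum = 2.06/3 = 0.6867.
Geometric mean = √(0.6600 × 0.6867) = 0.6732.
HTMT = 0.4083 / 0.6732 = 0.607.

0.607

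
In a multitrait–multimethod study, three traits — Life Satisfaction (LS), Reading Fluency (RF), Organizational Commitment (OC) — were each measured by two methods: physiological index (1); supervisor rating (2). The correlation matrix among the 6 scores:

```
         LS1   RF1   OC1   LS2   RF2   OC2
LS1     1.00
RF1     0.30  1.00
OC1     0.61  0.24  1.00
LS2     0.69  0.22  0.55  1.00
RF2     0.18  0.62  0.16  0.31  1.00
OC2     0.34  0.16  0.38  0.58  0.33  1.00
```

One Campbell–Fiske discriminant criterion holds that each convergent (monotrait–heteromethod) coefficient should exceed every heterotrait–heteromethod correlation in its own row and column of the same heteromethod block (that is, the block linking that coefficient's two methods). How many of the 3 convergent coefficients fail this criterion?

Convergent coefficients and their comparison sets:
LS (methods 1·2): 0.69 vs {0.18, 0.22, 0.34, 0.55} → pass.
RF (methods 1·2): 0.62 vs {0.22, 0.18, 0.16, 0.16} → pass.
OC (methods 1·2): 0.38 vs {0.55, 0.34, 0.16, 0.16} → fail.
1 of 3 fail.

1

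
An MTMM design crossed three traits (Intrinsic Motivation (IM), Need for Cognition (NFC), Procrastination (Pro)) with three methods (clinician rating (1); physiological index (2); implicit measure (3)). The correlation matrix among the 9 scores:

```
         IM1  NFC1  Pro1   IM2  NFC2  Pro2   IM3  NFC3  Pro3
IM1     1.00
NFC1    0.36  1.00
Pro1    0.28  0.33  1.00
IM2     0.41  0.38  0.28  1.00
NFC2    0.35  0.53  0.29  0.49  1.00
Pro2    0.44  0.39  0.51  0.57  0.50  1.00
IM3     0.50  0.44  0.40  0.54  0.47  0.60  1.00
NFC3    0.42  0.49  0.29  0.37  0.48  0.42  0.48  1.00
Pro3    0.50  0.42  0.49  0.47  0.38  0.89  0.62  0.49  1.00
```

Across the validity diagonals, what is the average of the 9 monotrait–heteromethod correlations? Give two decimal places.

Convergent values: 0.41, 0.50, 0.54, 0.53, 0.49, 0.48, 0.51, 0.49, 0.89; mean = 4.84/9 = 0.54.

0.54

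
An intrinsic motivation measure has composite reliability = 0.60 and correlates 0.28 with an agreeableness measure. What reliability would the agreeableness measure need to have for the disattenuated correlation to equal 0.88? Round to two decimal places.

r_true = r_obs / √(r_xx · r_yy) ⇒ 0.88 = 0.28 / √(0.60 · r_yy).
√(0.60 · r_yy) = 0.28 / 0.88 = 0.3182; 0.60 · r_yy = 0.1013; r_yy = 0.1013 / 0.60 ≈ 0.17.

0.17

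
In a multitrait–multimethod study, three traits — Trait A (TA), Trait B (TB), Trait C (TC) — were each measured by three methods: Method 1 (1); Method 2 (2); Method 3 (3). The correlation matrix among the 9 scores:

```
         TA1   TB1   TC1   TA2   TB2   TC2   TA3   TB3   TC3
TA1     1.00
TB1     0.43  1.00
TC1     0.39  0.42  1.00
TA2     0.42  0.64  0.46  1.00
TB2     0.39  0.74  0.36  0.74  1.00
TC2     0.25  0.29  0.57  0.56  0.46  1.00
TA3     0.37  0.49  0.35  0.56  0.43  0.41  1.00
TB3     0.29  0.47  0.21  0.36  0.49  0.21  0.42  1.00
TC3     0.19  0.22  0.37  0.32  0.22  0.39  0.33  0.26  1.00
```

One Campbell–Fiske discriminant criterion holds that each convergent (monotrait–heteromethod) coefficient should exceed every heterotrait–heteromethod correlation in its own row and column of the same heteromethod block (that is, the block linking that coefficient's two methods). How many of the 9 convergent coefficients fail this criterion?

Checking each validity diagonal entry against its comparison values:
TA (methods 1·2): 0.42 vs {0.39, 0.64, 0.25, 0.46} → fail.
TA (methods 1·3): 0.37 vs {0.29, 0.49, 0.19, 0.35} → fail.
TA (methods 2·3): 0.56 vs {0.36, 0.43, 0.32, 0.41} → pass.
TB (methods 1·2): 0.74 vs {0.64, 0.39, 0.29, 0.36} → pass.
TB (methods 1·3): 0.47 vs {0.49, 0.29, 0.22, 0.21} → fail.
TB (methods 2·3): 0.49 vs {0.43, 0.36, 0.22, 0.21} → pass.
TC (methods 1·2): 0.57 vs {0.46, 0.25, 0.36, 0.29} → pass.
TC (methods 1·3): 0.37 vs {0.35, 0.19, 0.21, 0.22} → pass.
TC (methods 2·3): 0.39 vs {0.41, 0.32, 0.21, 0.22} → fail.
4 of 9 fail.

4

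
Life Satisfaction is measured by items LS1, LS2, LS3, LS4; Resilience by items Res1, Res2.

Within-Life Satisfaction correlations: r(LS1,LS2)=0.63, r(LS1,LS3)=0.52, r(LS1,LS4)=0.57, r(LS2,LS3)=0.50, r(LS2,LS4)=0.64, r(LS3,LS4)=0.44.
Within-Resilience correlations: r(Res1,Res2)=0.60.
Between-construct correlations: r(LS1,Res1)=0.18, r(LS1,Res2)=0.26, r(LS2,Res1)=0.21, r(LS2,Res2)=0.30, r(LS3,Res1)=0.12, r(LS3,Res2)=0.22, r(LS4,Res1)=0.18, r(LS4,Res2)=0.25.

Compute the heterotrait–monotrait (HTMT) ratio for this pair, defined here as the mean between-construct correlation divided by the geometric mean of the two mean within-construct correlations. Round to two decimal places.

0.37

Mean between = 1.72/8 = 0.2150.
Mean within-LS = 3.30/6 = 0.5500; mean within-Res = 0.60/1 = 0.6000.
Geometric mean = √(0.5500 × 0.6000) = 0.5745.
HTMT = 0.2150 / 0.5745 = 0.37.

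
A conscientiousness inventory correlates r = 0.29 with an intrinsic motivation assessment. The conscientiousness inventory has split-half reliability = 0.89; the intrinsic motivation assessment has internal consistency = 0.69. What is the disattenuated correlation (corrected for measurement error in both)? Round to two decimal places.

0.37

r_true = r_obs / √(r_xx · r_yy) = 0.29 / √(0.89 × 0.69) = 0.29 / √0.6141 = 0.29 / 0.7836 ≈ 0.37.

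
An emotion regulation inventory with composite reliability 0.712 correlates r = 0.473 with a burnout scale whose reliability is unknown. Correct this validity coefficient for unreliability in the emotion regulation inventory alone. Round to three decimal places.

0.561

Single correction: r_c = r_obs / √r_xx = 0.473 / √0.712 = 0.473 / 0.8438 ≈ 0.561.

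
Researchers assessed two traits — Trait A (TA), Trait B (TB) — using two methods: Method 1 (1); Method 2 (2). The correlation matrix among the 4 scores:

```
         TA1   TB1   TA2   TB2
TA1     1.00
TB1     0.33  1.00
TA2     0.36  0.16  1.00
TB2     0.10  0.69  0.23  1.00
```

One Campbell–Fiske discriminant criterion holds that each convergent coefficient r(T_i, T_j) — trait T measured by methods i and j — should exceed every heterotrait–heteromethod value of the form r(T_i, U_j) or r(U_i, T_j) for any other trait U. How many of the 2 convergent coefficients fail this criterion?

0

Convergent coefficients and their comparison sets:
TA (methods 1·2): 0.36 vs {0.10, 0.16} → pass.
TB (methods 1·2): 0.69 vs {0.16, 0.10} → pass.
0 of 2 fail.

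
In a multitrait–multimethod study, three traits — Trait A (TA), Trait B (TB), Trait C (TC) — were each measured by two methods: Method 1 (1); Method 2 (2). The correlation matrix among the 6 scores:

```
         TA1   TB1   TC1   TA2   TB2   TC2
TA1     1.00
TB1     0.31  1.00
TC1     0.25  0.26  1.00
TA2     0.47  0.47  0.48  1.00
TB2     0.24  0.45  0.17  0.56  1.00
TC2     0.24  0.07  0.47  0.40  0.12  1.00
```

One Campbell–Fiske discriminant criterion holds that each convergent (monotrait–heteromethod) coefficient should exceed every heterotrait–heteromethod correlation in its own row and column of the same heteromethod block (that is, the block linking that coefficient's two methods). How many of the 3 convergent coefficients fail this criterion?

Convergent coefficients and their comparison sets:
TA (methods 1·2): 0.47 vs {0.24, 0.47, 0.24, 0.48} → fail.
TB (methods 1·2): 0.45 vs {0.47, 0.24, 0.07, 0.17} → fail.
TC (methods 1·2): 0.47 vs {0.48, 0.24, 0.17, 0.07} → fail.
3 of 3 fail.

3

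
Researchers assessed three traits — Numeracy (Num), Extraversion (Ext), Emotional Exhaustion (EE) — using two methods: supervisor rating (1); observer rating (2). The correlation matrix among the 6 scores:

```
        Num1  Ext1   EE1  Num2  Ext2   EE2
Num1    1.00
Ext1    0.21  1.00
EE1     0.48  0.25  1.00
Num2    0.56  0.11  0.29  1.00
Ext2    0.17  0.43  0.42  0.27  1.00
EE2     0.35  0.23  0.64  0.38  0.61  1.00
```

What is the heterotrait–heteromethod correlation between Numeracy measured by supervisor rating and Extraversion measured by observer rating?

Different traits and methods: r(Num1, Ext2) = 0.17.

0.17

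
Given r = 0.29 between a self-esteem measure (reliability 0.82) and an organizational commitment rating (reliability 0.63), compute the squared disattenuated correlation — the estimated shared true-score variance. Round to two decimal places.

0.16

Disattenuated r = 0.29 / √(0.82 × 0.63) = 0.29 / 0.7187 = 0.4035.
Shared true-score variance = 0.4035² = 0.1628 ≈ 0.16.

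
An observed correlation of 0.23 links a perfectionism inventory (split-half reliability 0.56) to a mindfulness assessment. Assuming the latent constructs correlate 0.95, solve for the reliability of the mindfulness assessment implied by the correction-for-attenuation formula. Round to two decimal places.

0.10

r_true = r_obs / √(r_xx · r_yy) ⇒ 0.95 = 0.23 / √(0.56 · r_yy).
√(0.56 · r_yy) = 0.23 / 0.95 = 0.2421; 0.56 · r_yy = 0.0586; r_yy = 0.0586 / 0.56 ≈ 0.10.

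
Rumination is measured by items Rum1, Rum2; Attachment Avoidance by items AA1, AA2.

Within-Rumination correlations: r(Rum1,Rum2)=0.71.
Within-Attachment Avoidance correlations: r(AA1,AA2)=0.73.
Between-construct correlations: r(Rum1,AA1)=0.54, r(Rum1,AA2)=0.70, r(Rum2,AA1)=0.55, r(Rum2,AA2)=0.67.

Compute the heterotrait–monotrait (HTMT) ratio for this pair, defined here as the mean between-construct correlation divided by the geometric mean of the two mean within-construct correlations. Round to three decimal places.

0.854

Mean between = 2.46/4 = 0.6150.
Mean within-Rum = 0.71/1 = 0.7100; mean within-AA = 0.73/1 = 0.7300.
Geometric mean = √(0.7100 × 0.7300) = 0.7199.
HTMT = 0.6150 / 0.7199 = 0.854.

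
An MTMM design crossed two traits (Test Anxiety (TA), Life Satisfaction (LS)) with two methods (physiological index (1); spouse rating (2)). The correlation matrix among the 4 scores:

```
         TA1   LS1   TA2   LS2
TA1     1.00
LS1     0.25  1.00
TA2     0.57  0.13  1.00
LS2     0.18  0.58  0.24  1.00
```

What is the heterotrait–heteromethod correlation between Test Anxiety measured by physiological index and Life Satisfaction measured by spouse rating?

0.18

Different traits and methods: r(TA1, LS2) = 0.18.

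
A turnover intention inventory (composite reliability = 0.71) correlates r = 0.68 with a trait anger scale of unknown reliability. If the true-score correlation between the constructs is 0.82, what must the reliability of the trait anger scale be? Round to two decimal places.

0.97

r_true = r_obs / √(r_xx · r_yy) ⇒ 0.82 = 0.68 / √(0.71 · r_yy).
√(0.71 · r_yy) = 0.68 / 0.82 = 0.8293; 0.71 · r_yy = 0.6877; r_yy = 0.6877 / 0.71 ≈ 0.97.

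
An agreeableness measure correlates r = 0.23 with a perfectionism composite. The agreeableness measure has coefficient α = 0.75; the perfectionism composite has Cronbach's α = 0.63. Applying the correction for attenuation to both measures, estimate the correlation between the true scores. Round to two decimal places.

r_true = r_obs / √(r_xx · r_yy) = 0.23 / √(0.75 × 0.63) = 0.23 / √0.4725 = 0.23 / 0.6874 ≈ 0.33.

0.33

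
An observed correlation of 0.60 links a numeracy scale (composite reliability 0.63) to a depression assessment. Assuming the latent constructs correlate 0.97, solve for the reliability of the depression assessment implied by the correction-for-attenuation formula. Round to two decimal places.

0.61

r_true = r_obs / √(r_xx · r_yy) ⇒ 0.97 = 0.60 / √(0.63 · r_yy).
√(0.63 · r_yy) = 0.60 / 0.97 = 0.6186; 0.63 · r_yy = 0.3827; r_yy = 0.3827 / 0.63 ≈ 0.61.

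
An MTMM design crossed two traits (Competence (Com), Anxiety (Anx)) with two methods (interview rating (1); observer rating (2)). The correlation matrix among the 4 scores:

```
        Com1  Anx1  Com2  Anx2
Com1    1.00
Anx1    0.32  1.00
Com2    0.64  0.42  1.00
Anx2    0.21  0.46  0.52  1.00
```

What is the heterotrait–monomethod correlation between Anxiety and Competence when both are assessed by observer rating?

0.52

Different traits, same method: r(Anx2, Com2) = 0.52.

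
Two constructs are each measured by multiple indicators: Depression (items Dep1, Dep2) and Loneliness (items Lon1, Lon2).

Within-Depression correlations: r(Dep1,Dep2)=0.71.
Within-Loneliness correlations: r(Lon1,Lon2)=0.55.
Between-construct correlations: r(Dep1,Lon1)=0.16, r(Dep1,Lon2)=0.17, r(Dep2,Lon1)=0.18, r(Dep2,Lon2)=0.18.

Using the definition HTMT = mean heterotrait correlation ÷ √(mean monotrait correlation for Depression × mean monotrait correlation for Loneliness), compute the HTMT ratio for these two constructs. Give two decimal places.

0.28

Between-construct mean = 0.69/4 = 0.1725.
Mean within-Dep = 0.71/1 = 0.7100; mean within-Lon = 0.55/1 = 0.5500.
Geometric mean = √(0.7100 × 0.5500) = 0.6249.
HTMT = 0.1725 / 0.6249 = 0.28.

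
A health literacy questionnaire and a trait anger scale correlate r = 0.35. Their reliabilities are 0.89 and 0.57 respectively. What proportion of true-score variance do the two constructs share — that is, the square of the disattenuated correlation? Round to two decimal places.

0.24

Disattenuated r = 0.35 / √(0.89 × 0.57) = 0.35 / 0.7122 = 0.4914.
Shared true-score variance = 0.4914² = 0.2415 ≈ 0.24.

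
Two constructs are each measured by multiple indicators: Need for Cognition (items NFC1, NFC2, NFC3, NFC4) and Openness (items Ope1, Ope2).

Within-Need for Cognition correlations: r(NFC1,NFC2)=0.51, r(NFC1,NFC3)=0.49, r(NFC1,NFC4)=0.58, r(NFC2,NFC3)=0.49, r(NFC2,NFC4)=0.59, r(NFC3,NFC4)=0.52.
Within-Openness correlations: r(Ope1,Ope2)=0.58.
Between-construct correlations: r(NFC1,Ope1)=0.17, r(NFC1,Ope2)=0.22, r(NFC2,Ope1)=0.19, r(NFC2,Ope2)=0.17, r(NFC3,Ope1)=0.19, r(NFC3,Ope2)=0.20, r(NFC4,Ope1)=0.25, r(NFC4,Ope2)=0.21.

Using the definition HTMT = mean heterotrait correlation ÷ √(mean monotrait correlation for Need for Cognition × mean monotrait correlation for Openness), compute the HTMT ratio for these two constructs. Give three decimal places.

Mean between = 1.60/8 = 0.2000.
Mean within-NFC = 3.18/6 = 0.5300; mean within-Ope = 0.58/1 = 0.5800.
Geometric mean = √(0.5300 × 0.5800) = 0.5544.
HTMT = 0.2000 / 0.5544 = 0.361.

0.361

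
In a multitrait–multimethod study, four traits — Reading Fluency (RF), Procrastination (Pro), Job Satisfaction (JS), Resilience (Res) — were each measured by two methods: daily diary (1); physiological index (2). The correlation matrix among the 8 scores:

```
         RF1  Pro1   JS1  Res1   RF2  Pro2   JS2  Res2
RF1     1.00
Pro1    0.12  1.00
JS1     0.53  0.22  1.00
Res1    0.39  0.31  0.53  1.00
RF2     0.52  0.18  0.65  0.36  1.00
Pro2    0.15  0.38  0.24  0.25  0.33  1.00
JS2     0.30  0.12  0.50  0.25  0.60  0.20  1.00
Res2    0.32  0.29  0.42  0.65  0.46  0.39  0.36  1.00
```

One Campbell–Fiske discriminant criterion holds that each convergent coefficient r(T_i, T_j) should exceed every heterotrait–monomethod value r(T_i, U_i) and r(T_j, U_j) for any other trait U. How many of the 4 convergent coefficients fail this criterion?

Convergent coefficients and their comparison sets:
RF (methods 1·2): 0.52 vs {0.12, 0.33, 0.53, 0.60, 0.39, 0.46} → fail.
Pro (methods 1·2): 0.38 vs {0.12, 0.33, 0.22, 0.20, 0.31, 0.39} → fail.
JS (methods 1·2): 0.50 vs {0.53, 0.60, 0.22, 0.20, 0.53, 0.36} → fail.
Res (methods 1·2): 0.65 vs {0.39, 0.46, 0.31, 0.39, 0.53, 0.36} → pass.
3 of 4 fail.

3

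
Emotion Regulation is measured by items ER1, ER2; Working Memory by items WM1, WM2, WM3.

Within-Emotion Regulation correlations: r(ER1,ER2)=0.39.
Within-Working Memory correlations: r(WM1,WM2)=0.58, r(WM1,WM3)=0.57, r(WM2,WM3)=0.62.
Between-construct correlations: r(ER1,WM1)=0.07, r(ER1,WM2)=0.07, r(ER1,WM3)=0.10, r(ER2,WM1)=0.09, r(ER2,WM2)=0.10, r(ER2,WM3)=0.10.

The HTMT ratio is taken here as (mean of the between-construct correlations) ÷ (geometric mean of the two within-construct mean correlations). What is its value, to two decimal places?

0.18

Mean heterotrait r = 0.53/6 = 0.0883.
Mean within-ER = 0.39/1 = 0.3900; mean within-WM = 1.77/3 = 0.5900.
Geometric mean = √(0.3900 × 0.5900) = 0.4797.
HTMT = 0.0883 / 0.4797 = 0.18.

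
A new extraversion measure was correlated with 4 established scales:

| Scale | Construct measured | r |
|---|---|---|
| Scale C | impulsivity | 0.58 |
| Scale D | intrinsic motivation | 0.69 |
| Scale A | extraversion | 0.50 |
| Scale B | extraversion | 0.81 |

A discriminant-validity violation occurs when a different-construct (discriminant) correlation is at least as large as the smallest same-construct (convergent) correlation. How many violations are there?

2

Convergent (same construct = extraversion): Scale A, Scale B.
Smallest convergent = 0.50. Discriminant values: 0.58, 0.69; count ≥ 0.50 → 2.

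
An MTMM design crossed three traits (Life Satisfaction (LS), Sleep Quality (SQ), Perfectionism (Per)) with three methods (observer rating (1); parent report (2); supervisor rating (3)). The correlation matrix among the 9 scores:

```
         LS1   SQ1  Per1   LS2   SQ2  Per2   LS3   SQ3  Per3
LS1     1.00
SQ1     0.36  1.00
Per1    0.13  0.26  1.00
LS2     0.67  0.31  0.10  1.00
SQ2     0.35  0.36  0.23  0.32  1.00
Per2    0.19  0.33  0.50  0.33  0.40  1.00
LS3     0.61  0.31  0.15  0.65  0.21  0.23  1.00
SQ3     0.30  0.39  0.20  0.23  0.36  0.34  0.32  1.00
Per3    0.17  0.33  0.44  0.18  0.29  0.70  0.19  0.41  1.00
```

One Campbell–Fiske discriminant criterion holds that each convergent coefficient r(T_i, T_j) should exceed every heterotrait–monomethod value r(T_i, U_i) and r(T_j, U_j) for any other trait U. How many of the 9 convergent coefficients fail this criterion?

3

Checking each validity diagonal entry against its comparison values:
LS (methods 1·2): 0.67 vs {0.36, 0.32, 0.13, 0.33} → pass.
LS (methods 1·3): 0.61 vs {0.36, 0.32, 0.13, 0.19} → pass.
LS (methods 2·3): 0.65 vs {0.32, 0.32, 0.33, 0.19} → pass.
SQ (methods 1·2): 0.36 vs {0.36, 0.32, 0.26, 0.40} → fail.
SQ (methods 1·3): 0.39 vs {0.36, 0.32, 0.26, 0.41} → fail.
SQ (methods 2·3): 0.36 vs {0.32, 0.32, 0.40, 0.41} → fail.
Per (methods 1·2): 0.50 vs {0.13, 0.33, 0.26, 0.40} → pass.
Per (methods 1·3): 0.44 vs {0.13, 0.19, 0.26, 0.41} → pass.
Per (methods 2·3): 0.70 vs {0.33, 0.19, 0.40, 0.41} → pass.
3 of 9 fail.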